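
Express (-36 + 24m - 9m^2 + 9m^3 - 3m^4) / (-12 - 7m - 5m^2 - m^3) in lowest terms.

Apply the Euclidean algorithm:
  -3m^4 + 9m^3 - 9m^2 + 24m - 36 = (3m - 24)(-m^3 - 5m^2 - 7m - 12) + (-108m^2 - 108m - 324)
  -m^3 - 5m^2 - 7m - 12 = ((1/108)m + 1/27)(-108m^2 - 108m - 324) + (0)
Last nonzero remainder: -108m^2 - 108m - 324. Dividing through by -108 gives the monic gcd m^2 + m + 3.
Cancel m^2 + m + 3 from numerator and denominator to get the reduced form.

(12 - 12m + 3m^2)/(4 + m)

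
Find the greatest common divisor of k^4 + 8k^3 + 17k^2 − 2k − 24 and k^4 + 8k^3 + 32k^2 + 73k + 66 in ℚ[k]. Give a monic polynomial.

k^2 + 5k + 6

Apply the Euclidean algorithm:
  k^4 + 8k^3 + 17k^2 − 2k − 24 = (k^4 + 8k^3 + 32k^2 + 73k + 66) + (−15k^2 − 75k − 90)
  k^4 + 8k^3 + 32k^2 + 73k + 66 = (−(1/15)k^2 − (1/5)k − 11/15)(−15k^2 − 75k − 90) + (0)
Last nonzero remainder: −15k^2 − 75k − 90. Dividing through by −15 gives the monic gcd k^2 + 5k + 6.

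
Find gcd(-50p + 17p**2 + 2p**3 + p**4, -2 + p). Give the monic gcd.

Euclidean algorithm in ℚ[p]:
  p**4 + 2p**3 + 17p**2 - 50p = (p**3 + 4p**2 + 25p)(p - 2) + (0)
The last nonzero remainder p - 2 is already monic.

-2 + p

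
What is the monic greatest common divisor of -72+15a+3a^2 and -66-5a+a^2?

Apply the Euclidean algorithm:
  3a^2+15a-72 = (3)(a^2-5a-66) + (30a+126)
  a^2-5a-66 = ((1/30)a-23/75)(30a+126) + (-684/25)
  30a+126 = (-(125/114)a-175/38)(-684/25) + (0)
The last nonzero remainder is the constant -684/25, so the polynomials are coprime and gcd = 1.

1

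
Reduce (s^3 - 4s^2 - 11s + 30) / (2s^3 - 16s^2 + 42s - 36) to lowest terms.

(s^2 - 2s - 15)/(2s^2 - 12s + 18)

Repeated division with remainder:
  s^3 - 4s^2 - 11s + 30 = (1/2)(2s^3 - 16s^2 + 42s - 36) + (4s^2 - 32s + 48)
  2s^3 - 16s^2 + 42s - 36 = ((1/2)s)(4s^2 - 32s + 48) + (18s - 36)
  4s^2 - 32s + 48 = ((2/9)s - 4/3)(18s - 36) + (0)
Last nonzero remainder: 18s - 36. Dividing through by 18 gives the monic gcd s - 2.
Cancel s - 2 from numerator and denominator to get the reduced form.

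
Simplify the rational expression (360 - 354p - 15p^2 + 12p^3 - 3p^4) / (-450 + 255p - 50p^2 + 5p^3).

By polynomial division,
  -3p^4 + 12p^3 - 15p^2 - 354p + 360 = (-(3/5)p - 18/5)(5p^3 - 50p^2 + 255p - 450) + (-42p^2 + 294p - 1260)
  5p^3 - 50p^2 + 255p - 450 = (-(5/42)p + 5/14)(-42p^2 + 294p - 1260) + (0)
Last nonzero remainder: -42p^2 + 294p - 1260. Dividing through by -42 gives the monic gcd p^2 - 7p + 30.
Cancel p^2 - 7p + 30 from numerator and denominator to get the reduced form.

(12 - 9p - 3p^2)/(-15 + 5p)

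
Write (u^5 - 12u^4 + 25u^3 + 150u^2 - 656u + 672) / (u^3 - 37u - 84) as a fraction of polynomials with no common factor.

By polynomial division,
  u^5 - 12u^4 + 25u^3 + 150u^2 - 656u + 672 = (u^2 - 12u + 62)(u^3 - 37u - 84) + (-210u^2 + 630u + 5880)
  u^3 - 37u - 84 = (-(1/210)u - 1/70)(-210u^2 + 630u + 5880) + (0)
Last nonzero remainder: -210u^2 + 630u + 5880. Dividing through by -210 gives the monic gcd u^2 - 3u - 28.
Cancel u^2 - 3u - 28 from numerator and denominator to get the reduced form.

(u^3 - 9u^2 + 26u - 24)/(u + 3)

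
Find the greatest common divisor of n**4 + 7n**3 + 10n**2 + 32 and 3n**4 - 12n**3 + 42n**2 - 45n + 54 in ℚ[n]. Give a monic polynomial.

n**2 - n + 2

Euclidean algorithm in ℚ[n]:
  n**4 + 7n**3 + 10n**2 + 32 = (1/3)(3n**4 - 12n**3 + 42n**2 - 45n + 54) + (11n**3 - 4n**2 + 15n + 14)
  3n**4 - 12n**3 + 42n**2 - 45n + 54 = ((3/11)n - 120/121)(11n**3 - 4n**2 + 15n + 14) + ((4107/121)n**2 - (4107/121)n + 8214/121)
  11n**3 - 4n**2 + 15n + 14 = ((1331/4107)n + 847/4107)((4107/121)n**2 - (4107/121)n + 8214/121) + (0)
Last nonzero remainder: (4107/121)n**2 - (4107/121)n + 8214/121. Dividing through by 4107/121 gives the monic gcd n**2 - n + 2.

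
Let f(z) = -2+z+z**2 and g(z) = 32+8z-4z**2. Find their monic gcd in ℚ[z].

2+z

Apply the Euclidean algorithm:
  z**2+z-2 = (-1/4)(-4z**2+8z+32) + (3z+6)
  -4z**2+8z+32 = (-(4/3)z+16/3)(3z+6) + (0)
Last nonzero remainder: 3z+6. Dividing through by 3 gives the monic gcd z+2.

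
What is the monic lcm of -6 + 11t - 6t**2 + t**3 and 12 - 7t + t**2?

Apply the Euclidean algorithm:
  t**3 - 6t**2 + 11t - 6 = (t + 1)(t**2 - 7t + 12) + (6t - 18)
  t**2 - 7t + 12 = ((1/6)t - 2/3)(6t - 18) + (0)
Last nonzero remainder: 6t - 18. Dividing through by 6 gives the monic gcd t - 3.
Then lcm(f, g) = f·g / gcd(f, g); expanding and making the result monic gives the answer.

24 - 50t + 35t**2 - 10t**3 + t**4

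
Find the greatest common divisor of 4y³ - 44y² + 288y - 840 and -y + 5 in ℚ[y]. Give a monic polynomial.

y - 5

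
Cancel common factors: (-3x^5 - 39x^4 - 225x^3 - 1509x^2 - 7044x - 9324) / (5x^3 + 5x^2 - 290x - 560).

(-3x^3 - 12x^2 - 75x - 666)/(5x - 40)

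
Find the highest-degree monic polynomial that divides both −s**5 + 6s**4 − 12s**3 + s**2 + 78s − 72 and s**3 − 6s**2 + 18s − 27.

s**2 − 3s + 9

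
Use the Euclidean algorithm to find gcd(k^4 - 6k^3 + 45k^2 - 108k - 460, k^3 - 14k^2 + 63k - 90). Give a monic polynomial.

Euclidean algorithm in ℚ[k]:
  k^4 - 6k^3 + 45k^2 - 108k - 460 = (k + 8)(k^3 - 14k^2 + 63k - 90) + (94k^2 - 522k + 260)
  k^3 - 14k^2 + 63k - 90 = ((1/94)k - 397/4418)(94k^2 - 522k + 260) + ((29440/2209)k - 147200/2209)
  94k^2 - 522k + 260 = ((103823/14720)k - 28717/7360)((29440/2209)k - 147200/2209) + (0)
Last nonzero remainder: (29440/2209)k - 147200/2209. Dividing through by 29440/2209 gives the monic gcd k - 5.

k - 5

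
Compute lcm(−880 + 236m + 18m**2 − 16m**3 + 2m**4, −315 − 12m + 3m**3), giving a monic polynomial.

−9240 + 278m + 339m**2 − 5m**3 − 10m**4 − 3m**5 + m**6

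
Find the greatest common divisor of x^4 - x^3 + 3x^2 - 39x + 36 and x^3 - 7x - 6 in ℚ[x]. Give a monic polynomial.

x - 3

Apply the Euclidean algorithm:
  x^4 - x^3 + 3x^2 - 39x + 36 = (x - 1)(x^3 - 7x - 6) + (10x^2 - 40x + 30)
  x^3 - 7x - 6 = ((1/10)x + 2/5)(10x^2 - 40x + 30) + (6x - 18)
  10x^2 - 40x + 30 = ((5/3)x - 5/3)(6x - 18) + (0)
Last nonzero remainder: 6x - 18. Dividing through by 6 gives the monic gcd x - 3.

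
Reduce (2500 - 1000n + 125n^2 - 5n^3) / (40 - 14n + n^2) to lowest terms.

(-250 + 75n - 5n^2)/(-4 + n)

By polynomial division,
  -5n^3 + 125n^2 - 1000n + 2500 = (-5n + 55)(n^2 - 14n + 40) + (-30n + 300)
  n^2 - 14n + 40 = (-(1/30)n + 2/15)(-30n + 300) + (0)
Last nonzero remainder: -30n + 300. Dividing through by -30 gives the monic gcd n - 10.
Cancel n - 10 from numerator and denominator to get the reduced form.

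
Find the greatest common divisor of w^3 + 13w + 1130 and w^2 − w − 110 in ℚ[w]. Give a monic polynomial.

Apply the Euclidean algorithm:
  w^3 + 13w + 1130 = (w + 1)(w^2 − w − 110) + (124w + 1240)
  w^2 − w − 110 = ((1/124)w − 11/124)(124w + 1240) + (0)
Last nonzero remainder: 124w + 1240. Dividing through by 124 gives the monic gcd w + 10.

w + 10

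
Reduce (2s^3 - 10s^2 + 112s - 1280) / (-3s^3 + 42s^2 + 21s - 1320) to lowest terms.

(-2s^2 - 6s - 160)/(3s^2 - 18s - 165)

By polynomial division,
  2s^3 - 10s^2 + 112s - 1280 = (-2/3)(-3s^3 + 42s^2 + 21s - 1320) + (18s^2 + 126s - 2160)
  -3s^3 + 42s^2 + 21s - 1320 = (-(1/6)s + 7/2)(18s^2 + 126s - 2160) + (-780s + 6240)
  18s^2 + 126s - 2160 = (-(3/130)s - 9/26)(-780s + 6240) + (0)
Last nonzero remainder: -780s + 6240. Dividing through by -780 gives the monic gcd s - 8.
Cancel s - 8 from numerator and denominator to get the reduced form.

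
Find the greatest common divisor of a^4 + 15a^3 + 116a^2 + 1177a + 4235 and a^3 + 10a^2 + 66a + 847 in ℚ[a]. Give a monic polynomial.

Repeated division with remainder:
  a^4 + 15a^3 + 116a^2 + 1177a + 4235 = (a + 5)(a^3 + 10a^2 + 66a + 847) + (0)
The last nonzero remainder a^3 + 10a^2 + 66a + 847 is already monic.

a^3 + 10a^2 + 66a + 847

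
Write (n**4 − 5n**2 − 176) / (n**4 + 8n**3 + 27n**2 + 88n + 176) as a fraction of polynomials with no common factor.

By polynomial division,
  n**4 − 5n**2 − 176 = (n**4 + 8n**3 + 27n**2 + 88n + 176) + (−8n**3 − 32n**2 − 88n − 352)
  n**4 + 8n**3 + 27n**2 + 88n + 176 = (−(1/8)n − 1/2)(−8n**3 − 32n**2 − 88n − 352) + (0)
Last nonzero remainder: −8n**3 − 32n**2 − 88n − 352. Dividing through by −8 gives the monic gcd n**3 + 4n**2 + 11n + 44.
Cancel n**3 + 4n**2 + 11n + 44 from numerator and denominator to get the reduced form.

(n − 4)/(n + 4)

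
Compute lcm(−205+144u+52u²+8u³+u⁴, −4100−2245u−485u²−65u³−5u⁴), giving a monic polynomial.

−820+371u+352u²+84u³+12u⁴+u⁵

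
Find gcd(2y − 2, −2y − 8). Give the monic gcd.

1

Repeated division with remainder:
  2y − 2 = (−1)(−2y − 8) + (−10)
  −2y − 8 = ((1/5)y + 4/5)(−10) + (0)
The last nonzero remainder is the constant −10, so the polynomials are coprime and gcd = 1.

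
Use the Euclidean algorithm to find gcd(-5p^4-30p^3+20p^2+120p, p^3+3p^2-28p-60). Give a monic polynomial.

p^2+8p+12

Apply the Euclidean algorithm:
  -5p^4-30p^3+20p^2+120p = (-5p-15)(p^3+3p^2-28p-60) + (-75p^2-600p-900)
  p^3+3p^2-28p-60 = (-(1/75)p+1/15)(-75p^2-600p-900) + (0)
Last nonzero remainder: -75p^2-600p-900. Dividing through by -75 gives the monic gcd p^2+8p+12.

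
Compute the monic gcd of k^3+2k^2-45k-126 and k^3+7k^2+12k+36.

k+6

By polynomial division,
  k^3+2k^2-45k-126 = (k^3+7k^2+12k+36) + (-5k^2-57k-162)
  k^3+7k^2+12k+36 = (-(1/5)k+22/25)(-5k^2-57k-162) + ((744/25)k+4464/25)
  -5k^2-57k-162 = (-(125/744)k-225/248)((744/25)k+4464/25) + (0)
Last nonzero remainder: (744/25)k+4464/25. Dividing through by 744/25 gives the monic gcd k+6.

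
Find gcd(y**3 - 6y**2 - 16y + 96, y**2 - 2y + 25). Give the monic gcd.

1

By polynomial division,
  y**3 - 6y**2 - 16y + 96 = (y - 4)(y**2 - 2y + 25) + (-49y + 196)
  y**2 - 2y + 25 = (-(1/49)y - 2/49)(-49y + 196) + (33)
  -49y + 196 = (-(49/33)y + 196/33)(33) + (0)
The last nonzero remainder is the constant 33, so the polynomials are coprime and gcd = 1.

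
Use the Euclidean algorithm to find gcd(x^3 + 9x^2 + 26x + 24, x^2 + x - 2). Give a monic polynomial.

x + 2

Euclidean algorithm in ℚ[x]:
  x^3 + 9x^2 + 26x + 24 = (x + 8)(x^2 + x - 2) + (20x + 40)
  x^2 + x - 2 = ((1/20)x - 1/20)(20x + 40) + (0)
Last nonzero remainder: 20x + 40. Dividing through by 20 gives the monic gcd x + 2.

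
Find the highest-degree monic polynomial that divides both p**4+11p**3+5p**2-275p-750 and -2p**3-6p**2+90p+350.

Euclidean algorithm in ℚ[p]:
  p**4+11p**3+5p**2-275p-750 = (-(1/2)p-4)(-2p**3-6p**2+90p+350) + (26p**2+260p+650)
  -2p**3-6p**2+90p+350 = (-(1/13)p+7/13)(26p**2+260p+650) + (0)
Last nonzero remainder: 26p**2+260p+650. Dividing through by 26 gives the monic gcd p**2+10p+25.

p**2+10p+25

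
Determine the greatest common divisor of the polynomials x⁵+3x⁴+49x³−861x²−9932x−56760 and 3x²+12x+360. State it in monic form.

x²+4x+120

Euclidean algorithm in ℚ[x]:
  x⁵+3x⁴+49x³−861x²−9932x−56760 = ((1/3)x³−(1/3)x²−(67/3)x−473/3)(3x²+12x+360) + (0)
Last nonzero remainder: 3x²+12x+360. Dividing through by 3 gives the monic gcd x²+4x+120.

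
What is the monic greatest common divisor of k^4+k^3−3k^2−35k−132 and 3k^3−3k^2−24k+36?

k+3

By polynomial division,
  k^4+k^3−3k^2−35k−132 = ((1/3)k+2/3)(3k^3−3k^2−24k+36) + (7k^2−31k−156)
  3k^3−3k^2−24k+36 = ((3/7)k+72/49)(7k^2−31k−156) + ((4332/49)k+12996/49)
  7k^2−31k−156 = ((343/4332)k−637/1083)((4332/49)k+12996/49) + (0)
Last nonzero remainder: (4332/49)k+12996/49. Dividing through by 4332/49 gives the monic gcd k+3.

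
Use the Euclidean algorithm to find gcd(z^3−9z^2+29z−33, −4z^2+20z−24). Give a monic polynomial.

z−3

By polynomial division,
  z^3−9z^2+29z−33 = (−(1/4)z+1)(−4z^2+20z−24) + (3z−9)
  −4z^2+20z−24 = (−(4/3)z+8/3)(3z−9) + (0)
Last nonzero remainder: 3z−9. Dividing through by 3 gives the monic gcd z−3.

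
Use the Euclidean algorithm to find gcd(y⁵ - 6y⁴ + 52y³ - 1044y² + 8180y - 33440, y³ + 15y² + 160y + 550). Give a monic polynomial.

Repeated division with remainder:
  y⁵ - 6y⁴ + 52y³ - 1044y² + 8180y - 33440 = (y² - 21y + 207)(y³ + 15y² + 160y + 550) + (-1339y² - 13390y - 147290)
  y³ + 15y² + 160y + 550 = (-(1/1339)y - 5/1339)(-1339y² - 13390y - 147290) + (0)
Last nonzero remainder: -1339y² - 13390y - 147290. Dividing through by -1339 gives the monic gcd y² + 10y + 110.

y² + 10y + 110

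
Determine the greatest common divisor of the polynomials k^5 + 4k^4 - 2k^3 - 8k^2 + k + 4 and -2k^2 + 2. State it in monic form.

k^2 - 1

Euclidean algorithm in ℚ[k]:
  k^5 + 4k^4 - 2k^3 - 8k^2 + k + 4 = (-(1/2)k^3 - 2k^2 + (1/2)k + 2)(-2k^2 + 2) + (0)
Last nonzero remainder: -2k^2 + 2. Dividing through by -2 gives the monic gcd k^2 - 1.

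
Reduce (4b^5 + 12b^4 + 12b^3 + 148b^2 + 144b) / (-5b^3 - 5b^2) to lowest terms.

Euclidean algorithm in ℚ[b]:
  4b^5 + 12b^4 + 12b^3 + 148b^2 + 144b = (-(4/5)b^2 - (8/5)b - 4/5)(-5b^3 - 5b^2) + (144b^2 + 144b)
  -5b^3 - 5b^2 = (-(5/144)b)(144b^2 + 144b) + (0)
Last nonzero remainder: 144b^2 + 144b. Dividing through by 144 gives the monic gcd b^2 + b.
Cancel b^2 + b from numerator and denominator to get the reduced form.

(-4b^3 - 8b^2 - 4b - 144)/(5b)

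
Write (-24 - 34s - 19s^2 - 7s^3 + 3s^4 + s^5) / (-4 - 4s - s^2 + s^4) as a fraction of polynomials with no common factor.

(-12 + s + s^2)/(-2 + s)

Repeated division with remainder:
  s^5 + 3s^4 - 7s^3 - 19s^2 - 34s - 24 = (s + 3)(s^4 - s^2 - 4s - 4) + (-6s^3 - 12s^2 - 18s - 12)
  s^4 - s^2 - 4s - 4 = (-(1/6)s + 1/3)(-6s^3 - 12s^2 - 18s - 12) + (0)
Last nonzero remainder: -6s^3 - 12s^2 - 18s - 12. Dividing through by -6 gives the monic gcd s^3 + 2s^2 + 3s + 2.
Cancel s^3 + 2s^2 + 3s + 2 from numerator and denominator to get the reduced form.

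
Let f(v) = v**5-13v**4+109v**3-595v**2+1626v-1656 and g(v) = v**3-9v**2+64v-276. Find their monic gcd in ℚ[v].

Euclidean algorithm in ℚ[v]:
  v**5-13v**4+109v**3-595v**2+1626v-1656 = (v**2-4v+9)(v**3-9v**2+64v-276) + (18v**2-54v+828)
  v**3-9v**2+64v-276 = ((1/18)v-1/3)(18v**2-54v+828) + (0)
Last nonzero remainder: 18v**2-54v+828. Dividing through by 18 gives the monic gcd v**2-3v+46.

v**2-3v+46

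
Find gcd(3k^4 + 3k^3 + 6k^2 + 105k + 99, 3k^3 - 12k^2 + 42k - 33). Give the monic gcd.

Euclidean algorithm in ℚ[k]:
  3k^4 + 3k^3 + 6k^2 + 105k + 99 = (k + 5)(3k^3 - 12k^2 + 42k - 33) + (24k^2 - 72k + 264)
  3k^3 - 12k^2 + 42k - 33 = ((1/8)k - 1/8)(24k^2 - 72k + 264) + (0)
Last nonzero remainder: 24k^2 - 72k + 264. Dividing through by 24 gives the monic gcd k^2 - 3k + 11.

k^2 - 3k + 11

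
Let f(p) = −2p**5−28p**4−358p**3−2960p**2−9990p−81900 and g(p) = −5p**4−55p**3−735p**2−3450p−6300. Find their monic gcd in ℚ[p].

p**2+5p+105

Euclidean algorithm in ℚ[p]:
  −2p**5−28p**4−358p**3−2960p**2−9990p−81900 = ((2/5)p+6/5)(−5p**4−55p**3−735p**2−3450p−6300) + (2p**3−698p**2−3330p−74340)
  −5p**4−55p**3−735p**2−3450p−6300 = (−(5/2)p−900)(2p**3−698p**2−3330p−74340) + (−637260p**2−3186300p−66912300)
  2p**3−698p**2−3330p−74340 = (−(1/318630)p+59/53105)(−637260p**2−3186300p−66912300) + (0)
Last nonzero remainder: −637260p**2−3186300p−66912300. Dividing through by −637260 gives the monic gcd p**2+5p+105.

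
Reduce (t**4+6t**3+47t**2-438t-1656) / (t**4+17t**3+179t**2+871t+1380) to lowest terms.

(t-6)/(t+5)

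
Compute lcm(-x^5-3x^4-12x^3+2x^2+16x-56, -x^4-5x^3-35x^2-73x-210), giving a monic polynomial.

Euclidean algorithm in ℚ[x]:
  -x^5-3x^4-12x^3+2x^2+16x-56 = (x-2)(-x^4-5x^3-35x^2-73x-210) + (13x^3+5x^2+80x-476)
  -x^4-5x^3-35x^2-73x-210 = (-(1/13)x-60/169)(13x^3+5x^2+80x-476) + (-(4575/169)x^2-(13725/169)x-64050/169)
  13x^3+5x^2+80x-476 = (-(2197/4575)x+5746/4575)(-(4575/169)x^2-(13725/169)x-64050/169) + (0)
Last nonzero remainder: -(4575/169)x^2-(13725/169)x-64050/169. Dividing through by -4575/169 gives the monic gcd x^2+3x+14.
Then lcm(f, g) = f·g / gcd(f, g); expanding and making the result monic gives the answer.

x^7+5x^6+33x^5+67x^4+160x^3-6x^2-128x+840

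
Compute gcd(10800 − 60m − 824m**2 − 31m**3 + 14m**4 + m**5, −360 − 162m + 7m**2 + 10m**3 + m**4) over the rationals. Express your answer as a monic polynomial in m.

−20 + m + m**2

Repeated division with remainder:
  m**5 + 14m**4 − 31m**3 − 824m**2 − 60m + 10800 = (m + 4)(m**4 + 10m**3 + 7m**2 − 162m − 360) + (−78m**3 − 690m**2 + 948m + 12240)
  m**4 + 10m**3 + 7m**2 − 162m − 360 = (−(1/78)m − 5/338)(−78m**3 − 690m**2 + 948m + 12240) + ((1512/169)m**2 + (1512/169)m − 30240/169)
  −78m**3 − 690m**2 + 948m + 12240 = (−(2197/252)m − 2873/42)((1512/169)m**2 + (1512/169)m − 30240/169) + (0)
Last nonzero remainder: (1512/169)m**2 + (1512/169)m − 30240/169. Dividing through by 1512/169 gives the monic gcd m**2 + m − 20.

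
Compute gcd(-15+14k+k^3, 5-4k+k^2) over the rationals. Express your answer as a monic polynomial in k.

1

Apply the Euclidean algorithm:
  k^3+14k-15 = (k+4)(k^2-4k+5) + (25k-35)
  k^2-4k+5 = ((1/25)k-13/125)(25k-35) + (34/25)
  25k-35 = ((625/34)k-875/34)(34/25) + (0)
The last nonzero remainder is the constant 34/25, so the polynomials are coprime and gcd = 1.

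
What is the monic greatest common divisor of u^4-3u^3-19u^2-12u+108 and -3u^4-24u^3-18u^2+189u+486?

u^2+5u+9

Apply the Euclidean algorithm:
  u^4-3u^3-19u^2-12u+108 = (-1/3)(-3u^4-24u^3-18u^2+189u+486) + (-11u^3-25u^2+51u+270)
  -3u^4-24u^3-18u^2+189u+486 = ((3/11)u+189/121)(-11u^3-25u^2+51u+270) + ((864/121)u^2+(4320/121)u+7776/121)
  -11u^3-25u^2+51u+270 = (-(1331/864)u+605/144)((864/121)u^2+(4320/121)u+7776/121) + (0)
Last nonzero remainder: (864/121)u^2+(4320/121)u+7776/121. Dividing through by 864/121 gives the monic gcd u^2+5u+9.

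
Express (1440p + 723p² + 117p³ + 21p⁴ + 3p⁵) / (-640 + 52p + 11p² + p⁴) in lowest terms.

(9p + 3p²)/(-4 + p)

Repeated division with remainder:
  3p⁵ + 21p⁴ + 117p³ + 723p² + 1440p = (3p + 21)(p⁴ + 11p² + 52p - 640) + (84p³ + 336p² + 2268p + 13440)
  p⁴ + 11p² + 52p - 640 = ((1/84)p - 1/21)(84p³ + 336p² + 2268p + 13440) + (0)
Last nonzero remainder: 84p³ + 336p² + 2268p + 13440. Dividing through by 84 gives the monic gcd p³ + 4p² + 27p + 160.
Cancel p³ + 4p² + 27p + 160 from numerator and denominator to get the reduced form.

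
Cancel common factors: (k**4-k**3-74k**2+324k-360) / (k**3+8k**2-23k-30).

(k**2-8k+12)/(k+1)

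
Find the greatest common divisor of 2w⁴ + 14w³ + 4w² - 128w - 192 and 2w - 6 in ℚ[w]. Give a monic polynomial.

Apply the Euclidean algorithm:
  2w⁴ + 14w³ + 4w² - 128w - 192 = (w³ + 10w² + 32w + 32)(2w - 6) + (0)
Last nonzero remainder: 2w - 6. Dividing through by 2 gives the monic gcd w - 3.

w - 3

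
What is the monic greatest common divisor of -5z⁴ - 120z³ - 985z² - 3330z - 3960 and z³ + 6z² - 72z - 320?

z + 4

By polynomial division,
  -5z⁴ - 120z³ - 985z² - 3330z - 3960 = (-5z - 90)(z³ + 6z² - 72z - 320) + (-805z² - 11410z - 32760)
  z³ + 6z² - 72z - 320 = (-(1/805)z + 188/18515)(-805z² - 11410z - 32760) + ((1672/529)z + 6688/529)
  -805z² - 11410z - 32760 = (-(425845/1672)z - 2166255/836)((1672/529)z + 6688/529) + (0)
Last nonzero remainder: (1672/529)z + 6688/529. Dividing through by 1672/529 gives the monic gcd z + 4.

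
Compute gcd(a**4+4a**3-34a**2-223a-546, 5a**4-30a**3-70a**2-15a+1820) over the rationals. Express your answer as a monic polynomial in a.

By polynomial division,
  a**4+4a**3-34a**2-223a-546 = (1/5)(5a**4-30a**3-70a**2-15a+1820) + (10a**3-20a**2-220a-910)
  5a**4-30a**3-70a**2-15a+1820 = ((1/2)a-2)(10a**3-20a**2-220a-910) + (0)
Last nonzero remainder: 10a**3-20a**2-220a-910. Dividing through by 10 gives the monic gcd a**3-2a**2-22a-91.

a**3-2a**2-22a-91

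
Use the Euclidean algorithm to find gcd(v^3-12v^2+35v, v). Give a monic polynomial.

v

Euclidean algorithm in ℚ[v]:
  v^3-12v^2+35v = (v^2-12v+35)(v) + (0)
The last nonzero remainder v is already monic.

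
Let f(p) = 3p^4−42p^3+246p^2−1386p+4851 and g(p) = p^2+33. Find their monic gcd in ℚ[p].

p^2+33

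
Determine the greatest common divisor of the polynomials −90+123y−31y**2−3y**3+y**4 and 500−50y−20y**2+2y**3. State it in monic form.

−5+y

Euclidean algorithm in ℚ[y]:
  y**4−3y**3−31y**2+123y−90 = ((1/2)y+7/2)(2y**3−20y**2−50y+500) + (64y**2+48y−1840)
  2y**3−20y**2−50y+500 = ((1/32)y−43/128)(64y**2+48y−1840) + ((189/8)y−945/8)
  64y**2+48y−1840 = ((512/189)y+2944/189)((189/8)y−945/8) + (0)
Last nonzero remainder: (189/8)y−945/8. Dividing through by 189/8 gives the monic gcd y−5.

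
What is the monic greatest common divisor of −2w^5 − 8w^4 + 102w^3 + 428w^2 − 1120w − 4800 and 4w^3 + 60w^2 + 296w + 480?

Apply the Euclidean algorithm:
  −2w^5 − 8w^4 + 102w^3 + 428w^2 − 1120w − 4800 = (−(1/2)w^2 + (11/2)w − 20)(4w^3 + 60w^2 + 296w + 480) + (240w^2 + 2160w + 4800)
  4w^3 + 60w^2 + 296w + 480 = ((1/60)w + 1/10)(240w^2 + 2160w + 4800) + (0)
Last nonzero remainder: 240w^2 + 2160w + 4800. Dividing through by 240 gives the monic gcd w^2 + 9w + 20.

w^2 + 9w + 20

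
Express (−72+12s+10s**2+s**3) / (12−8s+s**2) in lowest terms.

Euclidean algorithm in ℚ[s]:
  s**3+10s**2+12s−72 = (s+18)(s**2−8s+12) + (144s−288)
  s**2−8s+12 = ((1/144)s−1/24)(144s−288) + (0)
Last nonzero remainder: 144s−288. Dividing through by 144 gives the monic gcd s−2.
Cancel s−2 from numerator and denominator to get the reduced form.

(36+12s+s**2)/(−6+s)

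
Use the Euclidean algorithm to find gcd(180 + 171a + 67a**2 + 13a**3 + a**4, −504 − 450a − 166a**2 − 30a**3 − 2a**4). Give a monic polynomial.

Apply the Euclidean algorithm:
  a**4 + 13a**3 + 67a**2 + 171a + 180 = (−1/2)(−2a**4 − 30a**3 − 166a**2 − 450a − 504) + (−2a**3 − 16a**2 − 54a − 72)
  −2a**4 − 30a**3 − 166a**2 − 450a − 504 = (a + 7)(−2a**3 − 16a**2 − 54a − 72) + (0)
Last nonzero remainder: −2a**3 − 16a**2 − 54a − 72. Dividing through by −2 gives the monic gcd a**3 + 8a**2 + 27a + 36.

36 + 27a + 8a**2 + a**3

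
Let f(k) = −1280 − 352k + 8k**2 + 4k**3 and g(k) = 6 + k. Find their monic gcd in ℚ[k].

1

Euclidean algorithm in ℚ[k]:
  4k**3 + 8k**2 − 352k − 1280 = (4k**2 − 16k − 256)(k + 6) + (256)
  k + 6 = ((1/256)k + 3/128)(256) + (0)
The last nonzero remainder is the constant 256, so the polynomials are coprime and gcd = 1.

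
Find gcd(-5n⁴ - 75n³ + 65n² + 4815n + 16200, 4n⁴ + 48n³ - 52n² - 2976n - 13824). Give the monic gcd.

n² + n - 72

By polynomial division,
  -5n⁴ - 75n³ + 65n² + 4815n + 16200 = (-5/4)(4n⁴ + 48n³ - 52n² - 2976n - 13824) + (-15n³ + 1095n - 1080)
  4n⁴ + 48n³ - 52n² - 2976n - 13824 = (-(4/15)n - 16/5)(-15n³ + 1095n - 1080) + (240n² + 240n - 17280)
  -15n³ + 1095n - 1080 = (-(1/16)n + 1/16)(240n² + 240n - 17280) + (0)
Last nonzero remainder: 240n² + 240n - 17280. Dividing through by 240 gives the monic gcd n² + n - 72.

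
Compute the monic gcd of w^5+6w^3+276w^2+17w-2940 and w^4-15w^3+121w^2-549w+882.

Repeated division with remainder:
  w^5+6w^3+276w^2+17w-2940 = (w+15)(w^4-15w^3+121w^2-549w+882) + (110w^3-990w^2+7370w-16170)
  w^4-15w^3+121w^2-549w+882 = ((1/110)w-3/55)(110w^3-990w^2+7370w-16170) + (0)
Last nonzero remainder: 110w^3-990w^2+7370w-16170. Dividing through by 110 gives the monic gcd w^3-9w^2+67w-147.

w^3-9w^2+67w-147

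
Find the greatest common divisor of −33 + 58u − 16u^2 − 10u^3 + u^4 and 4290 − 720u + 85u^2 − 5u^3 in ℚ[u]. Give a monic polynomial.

−11 + u

Repeated division with remainder:
  u^4 − 10u^3 − 16u^2 + 58u − 33 = (−(1/5)u − 7/5)(−5u^3 + 85u^2 − 720u + 4290) + (−41u^2 − 92u + 5973)
  −5u^3 + 85u^2 − 720u + 4290 = ((5/41)u − 3945/1681)(−41u^2 − 92u + 5973) + (−(2797725/1681)u + 30774975/1681)
  −41u^2 − 92u + 5973 = ((68921/2797725)u + 304261/932575)(−(2797725/1681)u + 30774975/1681) + (0)
Last nonzero remainder: −(2797725/1681)u + 30774975/1681. Dividing through by −2797725/1681 gives the monic gcd u − 11.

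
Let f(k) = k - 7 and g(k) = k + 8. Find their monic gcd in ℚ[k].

1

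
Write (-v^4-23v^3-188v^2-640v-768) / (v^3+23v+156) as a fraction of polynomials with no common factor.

(-v^3-19v^2-112v-192)/(v^2-4v+39)

Euclidean algorithm in ℚ[v]:
  -v^4-23v^3-188v^2-640v-768 = (-v-23)(v^3+23v+156) + (-165v^2+45v+2820)
  v^3+23v+156 = (-(1/165)v-1/605)(-165v^2+45v+2820) + ((4860/121)v+19440/121)
  -165v^2+45v+2820 = (-(1331/324)v+5687/324)((4860/121)v+19440/121) + (0)
Last nonzero remainder: (4860/121)v+19440/121. Dividing through by 4860/121 gives the monic gcd v+4.
Cancel v+4 from numerator and denominator to get the reduced form.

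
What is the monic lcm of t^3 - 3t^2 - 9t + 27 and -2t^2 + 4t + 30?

t^4 - 8t^3 + 6t^2 + 72t - 135

Repeated division with remainder:
  t^3 - 3t^2 - 9t + 27 = (-(1/2)t + 1/2)(-2t^2 + 4t + 30) + (4t + 12)
  -2t^2 + 4t + 30 = (-(1/2)t + 5/2)(4t + 12) + (0)
Last nonzero remainder: 4t + 12. Dividing through by 4 gives the monic gcd t + 3.
Then lcm(f, g) = f·g / gcd(f, g); expanding and making the result monic gives the answer.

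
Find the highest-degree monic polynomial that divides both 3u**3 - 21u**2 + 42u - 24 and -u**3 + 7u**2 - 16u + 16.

u - 4

Apply the Euclidean algorithm:
  3u**3 - 21u**2 + 42u - 24 = (-3)(-u**3 + 7u**2 - 16u + 16) + (-6u + 24)
  -u**3 + 7u**2 - 16u + 16 = ((1/6)u**2 - (1/2)u + 2/3)(-6u + 24) + (0)
Last nonzero remainder: -6u + 24. Dividing through by -6 gives the monic gcd u - 4.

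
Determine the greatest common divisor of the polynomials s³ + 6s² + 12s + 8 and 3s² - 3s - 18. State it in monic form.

Euclidean algorithm in ℚ[s]:
  s³ + 6s² + 12s + 8 = ((1/3)s + 7/3)(3s² - 3s - 18) + (25s + 50)
  3s² - 3s - 18 = ((3/25)s - 9/25)(25s + 50) + (0)
Last nonzero remainder: 25s + 50. Dividing through by 25 gives the monic gcd s + 2.

s + 2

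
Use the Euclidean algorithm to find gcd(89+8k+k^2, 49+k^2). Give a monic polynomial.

1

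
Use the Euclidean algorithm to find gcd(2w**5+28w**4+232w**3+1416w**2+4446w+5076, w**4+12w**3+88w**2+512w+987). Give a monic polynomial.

Repeated division with remainder:
  2w**5+28w**4+232w**3+1416w**2+4446w+5076 = (2w+4)(w**4+12w**3+88w**2+512w+987) + (8w**3+40w**2+424w+1128)
  w**4+12w**3+88w**2+512w+987 = ((1/8)w+7/8)(8w**3+40w**2+424w+1128) + (0)
Last nonzero remainder: 8w**3+40w**2+424w+1128. Dividing through by 8 gives the monic gcd w**3+5w**2+53w+141.

w**3+5w**2+53w+141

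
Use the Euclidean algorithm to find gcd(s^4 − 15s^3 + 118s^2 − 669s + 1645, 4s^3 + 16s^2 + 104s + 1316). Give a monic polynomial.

s^2 − 3s + 47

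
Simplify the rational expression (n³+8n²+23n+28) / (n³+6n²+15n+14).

Apply the Euclidean algorithm:
  n³+8n²+23n+28 = (n³+6n²+15n+14) + (2n²+8n+14)
  n³+6n²+15n+14 = ((1/2)n+1)(2n²+8n+14) + (0)
Last nonzero remainder: 2n²+8n+14. Dividing through by 2 gives the monic gcd n²+4n+7.
Cancel n²+4n+7 from numerator and denominator to get the reduced form.

(n+4)/(n+2)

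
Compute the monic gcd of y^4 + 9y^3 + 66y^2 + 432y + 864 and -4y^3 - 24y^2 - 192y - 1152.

y^3 + 6y^2 + 48y + 288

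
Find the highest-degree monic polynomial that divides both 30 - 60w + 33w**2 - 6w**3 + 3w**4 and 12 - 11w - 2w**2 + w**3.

-1 + w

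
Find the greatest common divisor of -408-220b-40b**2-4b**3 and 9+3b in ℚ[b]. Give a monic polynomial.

3+b

Euclidean algorithm in ℚ[b]:
  -4b**3-40b**2-220b-408 = (-(4/3)b**2-(28/3)b-136/3)(3b+9) + (0)
Last nonzero remainder: 3b+9. Dividing through by 3 gives the monic gcd b+3.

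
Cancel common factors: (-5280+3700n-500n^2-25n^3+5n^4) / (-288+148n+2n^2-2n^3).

(330-25n-5n^2)/(18+2n)

Repeated division with remainder:
  5n^4-25n^3-500n^2+3700n-5280 = (-(5/2)n+10)(-2n^3+2n^2+148n-288) + (-150n^2+1500n-2400)
  -2n^3+2n^2+148n-288 = ((1/75)n+3/25)(-150n^2+1500n-2400) + (0)
Last nonzero remainder: -150n^2+1500n-2400. Dividing through by -150 gives the monic gcd n^2-10n+16.
Cancel n^2-10n+16 from numerator and denominator to get the reduced form.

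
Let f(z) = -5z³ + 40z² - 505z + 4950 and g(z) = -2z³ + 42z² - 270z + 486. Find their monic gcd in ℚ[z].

z - 9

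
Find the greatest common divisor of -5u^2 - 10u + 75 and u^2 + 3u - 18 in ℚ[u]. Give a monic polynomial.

u - 3

Euclidean algorithm in ℚ[u]:
  -5u^2 - 10u + 75 = (-5)(u^2 + 3u - 18) + (5u - 15)
  u^2 + 3u - 18 = ((1/5)u + 6/5)(5u - 15) + (0)
Last nonzero remainder: 5u - 15. Dividing through by 5 gives the monic gcd u - 3.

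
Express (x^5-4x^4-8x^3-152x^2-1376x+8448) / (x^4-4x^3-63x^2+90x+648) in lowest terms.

Repeated division with remainder:
  x^5-4x^4-8x^3-152x^2-1376x+8448 = (x)(x^4-4x^3-63x^2+90x+648) + (55x^3-242x^2-2024x+8448)
  x^4-4x^3-63x^2+90x+648 = ((1/55)x+2/275)(55x^3-242x^2-2024x+8448) + (-(611/25)x^2-(1222/25)x+14664/25)
  55x^3-242x^2-2024x+8448 = (-(1375/611)x+8800/611)(-(611/25)x^2-(1222/25)x+14664/25) + (0)
Last nonzero remainder: -(611/25)x^2-(1222/25)x+14664/25. Dividing through by -611/25 gives the monic gcd x^2+2x-24.
Cancel x^2+2x-24 from numerator and denominator to get the reduced form.

(x^3-6x^2+28x-352)/(x^2-6x-27)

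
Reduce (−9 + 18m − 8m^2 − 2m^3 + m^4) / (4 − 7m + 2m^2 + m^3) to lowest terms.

Repeated division with remainder:
  m^4 − 2m^3 − 8m^2 + 18m − 9 = (m − 4)(m^3 + 2m^2 − 7m + 4) + (7m^2 − 14m + 7)
  m^3 + 2m^2 − 7m + 4 = ((1/7)m + 4/7)(7m^2 − 14m + 7) + (0)
Last nonzero remainder: 7m^2 − 14m + 7. Dividing through by 7 gives the monic gcd m^2 − 2m + 1.
Cancel m^2 − 2m + 1 from numerator and denominator to get the reduced form.

(−9 + m^2)/(4 + m)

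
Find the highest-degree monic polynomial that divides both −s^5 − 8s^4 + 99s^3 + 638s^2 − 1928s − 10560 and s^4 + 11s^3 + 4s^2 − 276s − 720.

By polynomial division,
  −s^5 − 8s^4 + 99s^3 + 638s^2 − 1928s − 10560 = (−s + 3)(s^4 + 11s^3 + 4s^2 − 276s − 720) + (70s^3 + 350s^2 − 1820s − 8400)
  s^4 + 11s^3 + 4s^2 − 276s − 720 = ((1/70)s + 3/35)(70s^3 + 350s^2 − 1820s − 8400) + (0)
Last nonzero remainder: 70s^3 + 350s^2 − 1820s − 8400. Dividing through by 70 gives the monic gcd s^3 + 5s^2 − 26s − 120.

s^3 + 5s^2 − 26s − 120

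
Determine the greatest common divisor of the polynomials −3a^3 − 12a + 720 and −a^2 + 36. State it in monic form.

a − 6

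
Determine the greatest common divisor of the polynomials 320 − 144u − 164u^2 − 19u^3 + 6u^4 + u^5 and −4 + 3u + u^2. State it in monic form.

−4 + 3u + u^2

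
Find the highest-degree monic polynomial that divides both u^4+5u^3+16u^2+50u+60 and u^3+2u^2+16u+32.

Euclidean algorithm in ℚ[u]:
  u^4+5u^3+16u^2+50u+60 = (u+3)(u^3+2u^2+16u+32) + (−6u^2−30u−36)
  u^3+2u^2+16u+32 = (−(1/6)u+1/2)(−6u^2−30u−36) + (25u+50)
  −6u^2−30u−36 = (−(6/25)u−18/25)(25u+50) + (0)
Last nonzero remainder: 25u+50. Dividing through by 25 gives the monic gcd u+2.

u+2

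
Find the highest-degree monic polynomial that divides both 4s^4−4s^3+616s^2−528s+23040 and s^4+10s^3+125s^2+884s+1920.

s^2+s+96

Euclidean algorithm in ℚ[s]:
  4s^4−4s^3+616s^2−528s+23040 = (4)(s^4+10s^3+125s^2+884s+1920) + (−44s^3+116s^2−4064s+15360)
  s^4+10s^3+125s^2+884s+1920 = (−(1/44)s−139/484)(−44s^3+116s^2−4064s+15360) + ((7980/121)s^2+(7980/121)s+766080/121)
  −44s^3+116s^2−4064s+15360 = (−(1331/1995)s+968/399)((7980/121)s^2+(7980/121)s+766080/121) + (0)
Last nonzero remainder: (7980/121)s^2+(7980/121)s+766080/121. Dividing through by 7980/121 gives the monic gcd s^2+s+96.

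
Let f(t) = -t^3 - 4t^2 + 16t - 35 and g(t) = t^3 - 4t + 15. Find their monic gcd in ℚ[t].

Repeated division with remainder:
  -t^3 - 4t^2 + 16t - 35 = (-1)(t^3 - 4t + 15) + (-4t^2 + 12t - 20)
  t^3 - 4t + 15 = (-(1/4)t - 3/4)(-4t^2 + 12t - 20) + (0)
Last nonzero remainder: -4t^2 + 12t - 20. Dividing through by -4 gives the monic gcd t^2 - 3t + 5.

t^2 - 3t + 5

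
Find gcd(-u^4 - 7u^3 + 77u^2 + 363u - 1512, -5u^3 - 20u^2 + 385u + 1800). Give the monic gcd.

Euclidean algorithm in ℚ[u]:
  -u^4 - 7u^3 + 77u^2 + 363u - 1512 = ((1/5)u + 3/5)(-5u^3 - 20u^2 + 385u + 1800) + (12u^2 - 228u - 2592)
  -5u^3 - 20u^2 + 385u + 1800 = (-(5/12)u - 115/12)(12u^2 - 228u - 2592) + (-2880u - 23040)
  12u^2 - 228u - 2592 = (-(1/240)u + 9/80)(-2880u - 23040) + (0)
Last nonzero remainder: -2880u - 23040. Dividing through by -2880 gives the monic gcd u + 8.

u + 8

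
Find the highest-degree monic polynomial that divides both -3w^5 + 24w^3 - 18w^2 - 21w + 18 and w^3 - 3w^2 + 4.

w^2 - w - 2

Repeated division with remainder:
  -3w^5 + 24w^3 - 18w^2 - 21w + 18 = (-3w^2 - 9w - 3)(w^3 - 3w^2 + 4) + (-15w^2 + 15w + 30)
  w^3 - 3w^2 + 4 = (-(1/15)w + 2/15)(-15w^2 + 15w + 30) + (0)
Last nonzero remainder: -15w^2 + 15w + 30. Dividing through by -15 gives the monic gcd w^2 - w - 2.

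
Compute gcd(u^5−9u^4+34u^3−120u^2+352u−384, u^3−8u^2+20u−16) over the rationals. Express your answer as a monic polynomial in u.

u^2−6u+8

Repeated division with remainder:
  u^5−9u^4+34u^3−120u^2+352u−384 = (u^2−u+6)(u^3−8u^2+20u−16) + (−36u^2+216u−288)
  u^3−8u^2+20u−16 = (−(1/36)u+1/18)(−36u^2+216u−288) + (0)
Last nonzero remainder: −36u^2+216u−288. Dividing through by −36 gives the monic gcd u^2−6u+8.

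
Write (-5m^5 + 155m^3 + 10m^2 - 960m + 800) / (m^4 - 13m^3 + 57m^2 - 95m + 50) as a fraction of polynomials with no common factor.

By polynomial division,
  -5m^5 + 155m^3 + 10m^2 - 960m + 800 = (-5m - 65)(m^4 - 13m^3 + 57m^2 - 95m + 50) + (-405m^3 + 3240m^2 - 6885m + 4050)
  m^4 - 13m^3 + 57m^2 - 95m + 50 = (-(1/405)m + 1/81)(-405m^3 + 3240m^2 - 6885m + 4050) + (0)
Last nonzero remainder: -405m^3 + 3240m^2 - 6885m + 4050. Dividing through by -405 gives the monic gcd m^3 - 8m^2 + 17m - 10.
Cancel m^3 - 8m^2 + 17m - 10 from numerator and denominator to get the reduced form.

(-5m^2 - 40m - 80)/(m - 5)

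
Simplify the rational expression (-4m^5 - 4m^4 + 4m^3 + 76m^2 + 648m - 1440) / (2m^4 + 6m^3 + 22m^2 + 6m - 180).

Apply the Euclidean algorithm:
  -4m^5 - 4m^4 + 4m^3 + 76m^2 + 648m - 1440 = (-2m + 4)(2m^4 + 6m^3 + 22m^2 + 6m - 180) + (24m^3 + 264m - 720)
  2m^4 + 6m^3 + 22m^2 + 6m - 180 = ((1/12)m + 1/4)(24m^3 + 264m - 720) + (0)
Last nonzero remainder: 24m^3 + 264m - 720. Dividing through by 24 gives the monic gcd m^3 + 11m - 30.
Cancel m^3 + 11m - 30 from numerator and denominator to get the reduced form.

(-2m^2 - 2m + 24)/(m + 3)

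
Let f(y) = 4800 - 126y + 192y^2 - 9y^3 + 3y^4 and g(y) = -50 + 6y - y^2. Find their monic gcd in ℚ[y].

50 - 6y + y^2

Apply the Euclidean algorithm:
  3y^4 - 9y^3 + 192y^2 - 126y + 4800 = (-3y^2 - 9y - 96)(-y^2 + 6y - 50) + (0)
Last nonzero remainder: -y^2 + 6y - 50. Dividing through by -1 gives the monic gcd y^2 - 6y + 50.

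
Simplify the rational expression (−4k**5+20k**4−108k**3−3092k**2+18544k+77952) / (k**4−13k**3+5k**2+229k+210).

(−4k**3+4k**2−176k−3712)/(k**2−9k−10)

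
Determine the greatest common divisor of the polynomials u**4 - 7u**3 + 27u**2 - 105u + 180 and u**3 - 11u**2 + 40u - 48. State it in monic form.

u**2 - 7u + 12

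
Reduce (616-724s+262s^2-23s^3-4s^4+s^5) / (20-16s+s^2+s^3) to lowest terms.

Apply the Euclidean algorithm:
  s^5-4s^4-23s^3+262s^2-724s+616 = (s^2-5s-2)(s^3+s^2-16s+20) + (164s^2-656s+656)
  s^3+s^2-16s+20 = ((1/164)s+5/164)(164s^2-656s+656) + (0)
Last nonzero remainder: 164s^2-656s+656. Dividing through by 164 gives the monic gcd s^2-4s+4.
Cancel s^2-4s+4 from numerator and denominator to get the reduced form.

(154-27s+s^3)/(5+s)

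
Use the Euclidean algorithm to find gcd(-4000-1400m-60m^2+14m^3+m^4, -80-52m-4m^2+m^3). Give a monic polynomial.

-40-6m+m^2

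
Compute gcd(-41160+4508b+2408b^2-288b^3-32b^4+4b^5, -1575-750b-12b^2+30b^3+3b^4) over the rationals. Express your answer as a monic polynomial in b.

35+12b+b^2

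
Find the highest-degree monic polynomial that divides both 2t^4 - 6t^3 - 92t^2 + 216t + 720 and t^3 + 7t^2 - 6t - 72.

By polynomial division,
  2t^4 - 6t^3 - 92t^2 + 216t + 720 = (2t - 20)(t^3 + 7t^2 - 6t - 72) + (60t^2 + 240t - 720)
  t^3 + 7t^2 - 6t - 72 = ((1/60)t + 1/20)(60t^2 + 240t - 720) + (-6t - 36)
  60t^2 + 240t - 720 = (-10t + 20)(-6t - 36) + (0)
Last nonzero remainder: -6t - 36. Dividing through by -6 gives the monic gcd t + 6.

t + 6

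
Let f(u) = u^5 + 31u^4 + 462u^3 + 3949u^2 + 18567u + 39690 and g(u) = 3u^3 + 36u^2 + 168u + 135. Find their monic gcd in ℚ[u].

Apply the Euclidean algorithm:
  u^5 + 31u^4 + 462u^3 + 3949u^2 + 18567u + 39690 = ((1/3)u^2 + (19/3)u + 178/3)(3u^3 + 36u^2 + 168u + 135) + (704u^2 + 7744u + 31680)
  3u^3 + 36u^2 + 168u + 135 = ((3/704)u + 3/704)(704u^2 + 7744u + 31680) + (0)
Last nonzero remainder: 704u^2 + 7744u + 31680. Dividing through by 704 gives the monic gcd u^2 + 11u + 45.

u^2 + 11u + 45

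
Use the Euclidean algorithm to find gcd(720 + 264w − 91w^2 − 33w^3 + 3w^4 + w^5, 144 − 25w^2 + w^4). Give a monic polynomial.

−12 − w + w^2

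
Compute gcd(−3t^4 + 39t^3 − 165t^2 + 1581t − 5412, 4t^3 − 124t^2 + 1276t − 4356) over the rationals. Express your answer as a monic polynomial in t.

t − 11

Apply the Euclidean algorithm:
  −3t^4 + 39t^3 − 165t^2 + 1581t − 5412 = (−(3/4)t − 27/2)(4t^3 − 124t^2 + 1276t − 4356) + (−882t^2 + 15540t − 64218)
  4t^3 − 124t^2 + 1276t − 4356 = (−(2/441)t + 562/9261)(−882t^2 + 15540t − 64218) + ((18400/441)t − 202400/441)
  −882t^2 + 15540t − 64218 = (−(194481/9200)t + 1287279/9200)((18400/441)t − 202400/441) + (0)
Last nonzero remainder: (18400/441)t − 202400/441. Dividing through by 18400/441 gives the monic gcd t − 11.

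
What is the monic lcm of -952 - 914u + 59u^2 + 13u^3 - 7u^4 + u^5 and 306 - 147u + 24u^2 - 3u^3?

2856 + 1790u - 1091u^2 + 20u^3 + 34u^4 - 10u^5 + u^6

Repeated division with remainder:
  u^5 - 7u^4 + 13u^3 + 59u^2 - 914u - 952 = (-(1/3)u^2 - (1/3)u + 28/3)(-3u^3 + 24u^2 - 147u + 306) + (-112u^2 + 560u - 3808)
  -3u^3 + 24u^2 - 147u + 306 = ((3/112)u - 9/112)(-112u^2 + 560u - 3808) + (0)
Last nonzero remainder: -112u^2 + 560u - 3808. Dividing through by -112 gives the monic gcd u^2 - 5u + 34.
Then lcm(f, g) = f·g / gcd(f, g); expanding and making the result monic gives the answer.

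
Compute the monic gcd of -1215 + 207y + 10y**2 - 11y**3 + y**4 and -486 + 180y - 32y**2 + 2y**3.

-243 + 90y - 16y**2 + y**3

Euclidean algorithm in ℚ[y]:
  y**4 - 11y**3 + 10y**2 + 207y - 1215 = ((1/2)y + 5/2)(2y**3 - 32y**2 + 180y - 486) + (0)
Last nonzero remainder: 2y**3 - 32y**2 + 180y - 486. Dividing through by 2 gives the monic gcd y**3 - 16y**2 + 90y - 243.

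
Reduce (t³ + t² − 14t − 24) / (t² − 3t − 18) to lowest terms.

By polynomial division,
  t³ + t² − 14t − 24 = (t + 4)(t² − 3t − 18) + (16t + 48)
  t² − 3t − 18 = ((1/16)t − 3/8)(16t + 48) + (0)
Last nonzero remainder: 16t + 48. Dividing through by 16 gives the monic gcd t + 3.
Cancel t + 3 from numerator and denominator to get the reduced form.

(t² − 2t − 8)/(t − 6)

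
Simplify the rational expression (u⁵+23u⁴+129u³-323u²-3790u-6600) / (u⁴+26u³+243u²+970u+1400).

Apply the Euclidean algorithm:
  u⁵+23u⁴+129u³-323u²-3790u-6600 = (u-3)(u⁴+26u³+243u²+970u+1400) + (-36u³-564u²-2280u-2400)
  u⁴+26u³+243u²+970u+1400 = (-(1/36)u-31/108)(-36u³-564u²-2280u-2400) + ((160/9)u²+(2240/9)u+6400/9)
  -36u³-564u²-2280u-2400 = (-(81/40)u-27/8)((160/9)u²+(2240/9)u+6400/9) + (0)
Last nonzero remainder: (160/9)u²+(2240/9)u+6400/9. Dividing through by 160/9 gives the monic gcd u²+14u+40.
Cancel u²+14u+40 from numerator and denominator to get the reduced form.

(u³+9u²-37u-165)/(u²+12u+35)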